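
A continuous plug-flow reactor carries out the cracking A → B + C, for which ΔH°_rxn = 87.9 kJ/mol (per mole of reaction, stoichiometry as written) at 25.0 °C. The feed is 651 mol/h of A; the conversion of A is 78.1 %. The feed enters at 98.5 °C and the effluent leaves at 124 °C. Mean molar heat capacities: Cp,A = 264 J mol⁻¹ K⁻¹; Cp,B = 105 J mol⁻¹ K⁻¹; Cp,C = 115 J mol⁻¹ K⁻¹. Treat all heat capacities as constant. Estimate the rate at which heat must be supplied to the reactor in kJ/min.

Extent of reaction ξ = 0.781 × 651 = 508.43 mol/h
Reaction term: ξ·ΔH°_rxn = 508.43 × 87.9 = 44691 kJ/h
Sensible, feed 98.5→25 °C: -12632 kJ/h
Outlet flows (mol/h): A 142.57, B 508.43, C 508.43
Sensible, products 25→124 °C: 14800 kJ/h
Q = ΔH = 46859 kJ/h = 13.016 kW
Heat supplied = 780.98 kJ/min

Q_in = 781 kJ/min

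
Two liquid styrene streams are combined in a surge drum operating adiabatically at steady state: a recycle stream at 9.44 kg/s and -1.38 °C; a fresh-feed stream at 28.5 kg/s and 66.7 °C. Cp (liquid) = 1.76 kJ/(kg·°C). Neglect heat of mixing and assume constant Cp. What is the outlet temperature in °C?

Adiabatic, steady state ⇒ Σ ṁᵢCp,ᵢ(T_out − Tᵢ) = 0
Σ ṁᵢCp,ᵢTᵢ = 9.44×1.76×-1.38 + 28.5×1.76×66.7 = 3322.7
Σ ṁᵢCp,ᵢ = 9.44×1.76 + 28.5×1.76 = 66.774
T_out = 3322.7 / 66.774 = 49.761 °C

T_out = 49.8 °C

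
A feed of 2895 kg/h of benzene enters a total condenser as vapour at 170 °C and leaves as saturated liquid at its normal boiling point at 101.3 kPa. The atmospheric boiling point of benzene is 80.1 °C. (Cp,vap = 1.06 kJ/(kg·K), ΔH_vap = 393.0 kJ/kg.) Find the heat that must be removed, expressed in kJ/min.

vapour 170→80.1 °C: -95.294 kJ/kg
condensation at 80.1 °C: -393 kJ/kg
Δh = -95.294 + -393 = -488.29 kJ/kg
Q = ṁ·Δh = 2895 kg/h × -488.29 kJ/kg = -1.4136e+06 kJ/h
|Q| = 392.67 kW = 23560 kJ/min

Q_c = 23600 kJ/min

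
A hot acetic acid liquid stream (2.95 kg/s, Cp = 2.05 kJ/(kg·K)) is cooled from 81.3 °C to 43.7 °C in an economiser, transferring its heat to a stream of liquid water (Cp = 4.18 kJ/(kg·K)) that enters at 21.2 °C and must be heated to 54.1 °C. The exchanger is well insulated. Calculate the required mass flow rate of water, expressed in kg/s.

Heat released by hot stream: Q = 2.95 × 2.05 × (81.3 − 43.7) = 227.39 kJ/s
Energy balance on cold side (adiabatic exchanger): Q = ṁ_c·Cp_c·(T_c,out − T_c,in)
ṁ_c = 227.39 / [4.18 × (54.1 − 21.2)] = 1.6535 kg/s

ṁ_c = 1.65 kg/s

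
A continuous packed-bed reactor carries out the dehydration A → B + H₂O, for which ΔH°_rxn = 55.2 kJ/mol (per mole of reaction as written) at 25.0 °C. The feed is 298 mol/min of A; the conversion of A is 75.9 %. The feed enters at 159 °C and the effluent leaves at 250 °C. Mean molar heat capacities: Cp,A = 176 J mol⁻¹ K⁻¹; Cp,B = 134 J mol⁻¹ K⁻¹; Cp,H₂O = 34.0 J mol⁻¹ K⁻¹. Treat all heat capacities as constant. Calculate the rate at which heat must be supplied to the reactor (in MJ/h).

Q_in = 1010 MJ/h

Extent of reaction ξ = 0.759 × 298 = 226.18 mol/min
Reaction term: ξ·ΔH°_rxn = 226.18 × 55.2 = 12485 kJ/min
Sensible, feed 159→25 °C: -7028 kJ/min
Outlet flows (mol/min): A 71.818, B 226.18, H₂O 226.18
Sensible, products 25→250 °C: 11394 kJ/min
Q = ΔH = 16851 kJ/min = 280.85 kW
Heat supplied = 1011.1 MJ/h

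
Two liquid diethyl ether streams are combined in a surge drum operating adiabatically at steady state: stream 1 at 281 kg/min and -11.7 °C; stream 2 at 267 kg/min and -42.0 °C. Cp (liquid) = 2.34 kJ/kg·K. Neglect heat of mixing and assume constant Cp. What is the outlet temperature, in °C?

T_out = -26.5 °C

Adiabatic, steady state ⇒ Σ ṁᵢCp,ᵢ(T_out − Tᵢ) = 0
T_out = Σ ṁᵢCp,ᵢTᵢ / Σ ṁᵢCp,ᵢ
      = -33934 / 1282.3 = -26.463 °C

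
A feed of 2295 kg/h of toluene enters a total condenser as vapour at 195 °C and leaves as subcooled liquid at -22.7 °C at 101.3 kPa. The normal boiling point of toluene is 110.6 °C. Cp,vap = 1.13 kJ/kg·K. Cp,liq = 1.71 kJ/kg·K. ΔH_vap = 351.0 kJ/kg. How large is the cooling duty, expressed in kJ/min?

Q_c = 25800 kJ/min

vapour 195→110.6 °C: -95.372 kJ/kg
condensation at 110.6 °C: -351 kJ/kg
liquid 110.6→-22.7 °C: -227.94 kJ/kg
Δh = -95.372 + -351 + -227.94 = -674.31 kJ/kg
Q = ṁ·Δh = 2295 kg/h × -674.31 kJ/kg = -1.5476e+06 kJ/h
|Q| = 429.88 kW = 25793 kJ/min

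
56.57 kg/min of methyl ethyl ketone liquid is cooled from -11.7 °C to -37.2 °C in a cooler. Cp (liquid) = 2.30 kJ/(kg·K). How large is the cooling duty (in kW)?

Q = ṁ·Cp·ΔT = 56.57 × 2.30 × (-37.2 − -11.7) = -3317.8 kJ/min
Converting: 3317.8 / 60 s = 55.297 kW

Q_c = 55.3 kW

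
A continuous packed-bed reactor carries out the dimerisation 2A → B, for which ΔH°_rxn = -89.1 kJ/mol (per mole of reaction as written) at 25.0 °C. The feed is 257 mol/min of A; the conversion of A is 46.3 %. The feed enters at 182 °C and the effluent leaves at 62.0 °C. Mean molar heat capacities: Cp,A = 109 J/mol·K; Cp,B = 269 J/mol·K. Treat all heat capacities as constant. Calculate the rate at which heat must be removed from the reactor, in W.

Extent of reaction ξ = 0.463 × 257 / 2 = 59.495 mol/min
Reaction term: ξ·ΔH°_rxn = 59.495 × -89.1 = -5301 kJ/min
Sensible, feed 182→25 °C: -4398 kJ/min
Outlet flows (mol/min): A 138.01, B 59.495
Sensible, products 25→62.0 °C: 1148.7 kJ/min
Q = ΔH = -8550.3 kJ/min = -142.51 kW
Heat removed = 142510 W

Q_out = 143000 W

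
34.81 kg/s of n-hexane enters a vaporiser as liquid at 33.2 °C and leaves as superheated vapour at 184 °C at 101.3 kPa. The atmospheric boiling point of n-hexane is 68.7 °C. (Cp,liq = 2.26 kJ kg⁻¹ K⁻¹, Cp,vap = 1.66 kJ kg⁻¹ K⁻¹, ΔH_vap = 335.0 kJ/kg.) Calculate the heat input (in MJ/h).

Q = 76000 MJ/h

liquid 33.2→68.7 °C: 80.23 kJ/kg
vaporisation at 68.7 °C: 335 kJ/kg
vapour 68.7→184 °C: 191.4 kJ/kg
Δh = 80.23 + 335 + 191.4 = 606.63 kJ/kg
Q = ṁ·Δh = 34.81 kg/s × 606.63 kJ/kg = 21117 kJ/s
|Q| = 21117 kW = 76020 MJ/h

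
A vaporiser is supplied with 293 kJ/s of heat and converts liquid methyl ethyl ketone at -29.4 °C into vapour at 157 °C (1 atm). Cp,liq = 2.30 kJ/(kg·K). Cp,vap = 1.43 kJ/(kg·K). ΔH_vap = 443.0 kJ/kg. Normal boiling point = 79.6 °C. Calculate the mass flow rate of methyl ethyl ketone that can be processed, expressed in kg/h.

Δh = 2.30×(79.6−-29.4) + 443.0 + 1.43×(157−79.6) = 804.38 kJ/kg
Q = 293 kJ/s = 293 kJ/s = 1.0548e+06 kJ/h
ṁ = Q/Δh = 1.0548e+06 / 804.38 = 1311.3 kg/h

ṁ = 1310 kg/h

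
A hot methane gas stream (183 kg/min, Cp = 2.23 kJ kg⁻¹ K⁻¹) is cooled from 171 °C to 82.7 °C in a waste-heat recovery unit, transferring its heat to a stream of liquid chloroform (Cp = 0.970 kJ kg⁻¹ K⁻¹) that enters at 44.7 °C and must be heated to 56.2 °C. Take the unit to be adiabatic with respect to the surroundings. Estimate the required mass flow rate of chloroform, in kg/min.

ṁ_c = 3230 kg/min

Heat released by hot stream: Q = 183 × 2.23 × (171 − 82.7) = 36034 kJ/min
Energy balance on cold side (adiabatic exchanger): Q = ṁ_c·Cp_c·(T_c,out − T_c,in)
ṁ_c = 36034 / [0.970 × (56.2 − 44.7)] = 3230.3 kg/min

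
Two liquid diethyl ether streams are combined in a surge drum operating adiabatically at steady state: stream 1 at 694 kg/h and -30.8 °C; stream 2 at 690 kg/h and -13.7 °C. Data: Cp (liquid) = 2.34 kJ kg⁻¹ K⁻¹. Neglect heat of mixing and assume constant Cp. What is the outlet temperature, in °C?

Adiabatic, steady state ⇒ Σ ṁᵢCp,ᵢ(T_out − Tᵢ) = 0
Σ ṁᵢCp,ᵢTᵢ = 694×2.34×-30.8 + 690×2.34×-13.7 = -72138
Σ ṁᵢCp,ᵢ = 694×2.34 + 690×2.34 = 3238.6
T_out = -72138 / 3238.6 = -22.275 °C

T_out = -22.3 °C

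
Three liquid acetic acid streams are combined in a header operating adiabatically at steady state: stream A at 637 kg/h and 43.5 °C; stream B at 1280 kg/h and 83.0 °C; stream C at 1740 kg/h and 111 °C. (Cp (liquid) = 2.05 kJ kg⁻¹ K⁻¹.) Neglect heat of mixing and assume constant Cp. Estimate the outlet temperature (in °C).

T_out = 89.4 °C

Adiabatic, steady state ⇒ Σ ṁᵢCp,ᵢ(T_out − Tᵢ) = 0
T_out = Σ ṁᵢCp,ᵢTᵢ / Σ ṁᵢCp,ᵢ
      = 670530 / 7496.8 = 89.442 °C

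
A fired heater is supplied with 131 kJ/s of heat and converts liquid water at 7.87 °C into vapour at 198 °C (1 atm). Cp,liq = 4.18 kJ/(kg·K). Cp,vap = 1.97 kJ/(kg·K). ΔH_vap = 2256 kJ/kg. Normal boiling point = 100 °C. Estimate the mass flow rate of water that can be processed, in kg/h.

Δh = 4.18×(100−7.87) + 2256 + 1.97×(198−100) = 2834.2 kJ/kg
Q = 131 kJ/s = 131 kJ/s = 471600 kJ/h
ṁ = Q/Δh = 471600 / 2834.2 = 166.4 kg/h

ṁ = 166 kg/h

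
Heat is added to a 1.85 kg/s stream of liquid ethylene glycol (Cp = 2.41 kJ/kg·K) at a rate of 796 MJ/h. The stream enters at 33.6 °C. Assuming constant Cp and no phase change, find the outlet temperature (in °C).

T_out = 83.2 °C

Q = 796 MJ/h = 221.11 kJ/s
ΔT = Q/(ṁ·Cp) = 221.11/(1.85×2.41) = 49.593 K
T_out = 33.6 + 49.593 = 83.193 °C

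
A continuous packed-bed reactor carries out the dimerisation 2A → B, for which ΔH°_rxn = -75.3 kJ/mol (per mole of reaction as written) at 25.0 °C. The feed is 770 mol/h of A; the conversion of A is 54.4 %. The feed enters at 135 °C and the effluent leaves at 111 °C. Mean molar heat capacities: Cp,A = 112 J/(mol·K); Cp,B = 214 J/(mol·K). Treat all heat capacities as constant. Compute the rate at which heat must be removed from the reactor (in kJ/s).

Q_out = 5.01 kJ/s

Extent of reaction ξ = 0.544 × 770 / 2 = 209.44 mol/h
Reaction term: ξ·ΔH°_rxn = 209.44 × -75.3 = -15771 kJ/h
Sensible, feed 135→25 °C: -9486.4 kJ/h
Outlet flows (mol/h): A 351.12, B 209.44
Sensible, products 25→111 °C: 7236.5 kJ/h
Q = ΔH = -18021 kJ/h = -5.0058 kW
Heat removed = 5.0058 kJ/s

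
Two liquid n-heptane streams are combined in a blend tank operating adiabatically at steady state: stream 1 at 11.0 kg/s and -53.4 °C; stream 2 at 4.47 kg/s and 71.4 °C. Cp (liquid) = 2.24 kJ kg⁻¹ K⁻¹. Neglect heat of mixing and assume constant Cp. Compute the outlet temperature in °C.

Adiabatic, steady state ⇒ Σ ṁᵢCp,ᵢ(T_out − Tᵢ) = 0
T_out = Σ ṁᵢCp,ᵢTᵢ / Σ ṁᵢCp,ᵢ
      = -600.86 / 34.653 = -17.339 °C

T_out = -17.3 °C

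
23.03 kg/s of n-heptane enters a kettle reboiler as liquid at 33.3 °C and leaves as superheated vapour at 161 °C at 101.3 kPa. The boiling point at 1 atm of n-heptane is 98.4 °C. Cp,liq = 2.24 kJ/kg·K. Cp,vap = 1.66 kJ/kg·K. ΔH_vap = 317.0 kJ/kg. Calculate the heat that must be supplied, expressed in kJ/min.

Q = 783000 kJ/min

liquid 33.3→98.4 °C: 145.82 kJ/kg
vaporisation at 98.4 °C: 317 kJ/kg
vapour 98.4→161 °C: 103.92 kJ/kg
Δh = 145.82 + 317 + 103.92 = 566.74 kJ/kg
Q = ṁ·Δh = 23.03 kg/s × 566.74 kJ/kg = 13052 kJ/s
|Q| = 13052 kW = 783120 kJ/min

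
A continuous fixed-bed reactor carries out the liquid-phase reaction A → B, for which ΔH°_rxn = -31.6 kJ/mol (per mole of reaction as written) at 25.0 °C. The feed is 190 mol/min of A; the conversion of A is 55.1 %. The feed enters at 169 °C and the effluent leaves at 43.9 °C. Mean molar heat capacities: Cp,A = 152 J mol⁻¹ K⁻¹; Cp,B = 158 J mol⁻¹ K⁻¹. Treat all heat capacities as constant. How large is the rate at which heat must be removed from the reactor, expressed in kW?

Q_out = 115 kW

Extent of reaction ξ = 0.551 × 190 = 104.69 mol/min
Reaction term: ξ·ΔH°_rxn = 104.69 × -31.6 = -3308.2 kJ/min
Sensible, feed 169→25 °C: -4158.7 kJ/min
Outlet flows (mol/min): A 85.31, B 104.69
Sensible, products 25→43.9 °C: 557.7 kJ/min
Q = ΔH = -6909.2 kJ/min = -115.15 kW
Heat removed = 115.15 kW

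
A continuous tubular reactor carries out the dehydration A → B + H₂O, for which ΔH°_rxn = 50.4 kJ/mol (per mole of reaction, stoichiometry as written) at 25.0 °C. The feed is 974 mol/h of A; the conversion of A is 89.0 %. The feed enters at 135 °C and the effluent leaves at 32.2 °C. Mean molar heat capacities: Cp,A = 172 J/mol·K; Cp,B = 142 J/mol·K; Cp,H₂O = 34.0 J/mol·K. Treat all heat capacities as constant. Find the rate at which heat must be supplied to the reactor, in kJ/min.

Q_in = 442 kJ/min

Extent of reaction ξ = 0.890 × 974 = 866.86 mol/h
Reaction term: ξ·ΔH°_rxn = 866.86 × 50.4 = 43690 kJ/h
Sensible, feed 135→25 °C: -18428 kJ/h
Outlet flows (mol/h): A 107.14, B 866.86, H₂O 866.86
Sensible, products 25→32.2 °C: 1231.2 kJ/h
Q = ΔH = 26493 kJ/h = 7.3591 kW
Heat supplied = 441.55 kJ/min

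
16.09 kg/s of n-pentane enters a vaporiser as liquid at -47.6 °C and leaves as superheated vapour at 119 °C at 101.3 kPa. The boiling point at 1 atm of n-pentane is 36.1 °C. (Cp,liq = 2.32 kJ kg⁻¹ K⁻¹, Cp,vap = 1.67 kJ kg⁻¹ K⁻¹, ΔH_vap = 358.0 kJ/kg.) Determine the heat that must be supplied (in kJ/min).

Q = 667000 kJ/min

liquid -47.6→36.1 °C: 194.18 kJ/kg
vaporisation at 36.1 °C: 358 kJ/kg
vapour 36.1→119 °C: 138.44 kJ/kg
Δh = 194.18 + 358 + 138.44 = 690.63 kJ/kg
Q = ṁ·Δh = 16.09 kg/s × 690.63 kJ/kg = 11112 kJ/s
|Q| = 11112 kW = 666730 kJ/min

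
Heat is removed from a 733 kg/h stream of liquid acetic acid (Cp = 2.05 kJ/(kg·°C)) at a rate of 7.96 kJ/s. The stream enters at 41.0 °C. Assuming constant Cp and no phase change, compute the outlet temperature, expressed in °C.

Q = 7.96 kJ/s = 28656 kJ/h
ΔT = Q/(ṁ·Cp) = 28656/(733×2.05) = 19.07 K
T_out = 41.0 − 19.07 = 21.93 °C

T_out = 21.9 °C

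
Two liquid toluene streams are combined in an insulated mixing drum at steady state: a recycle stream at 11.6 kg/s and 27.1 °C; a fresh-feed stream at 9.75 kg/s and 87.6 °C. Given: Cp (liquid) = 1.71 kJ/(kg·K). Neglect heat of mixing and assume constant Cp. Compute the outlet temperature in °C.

T_out = 54.7 °C

No heat crosses the boundary, so H_out = H_in.
Σ ṁᵢCp,ᵢTᵢ = 11.6×1.71×27.1 + 9.75×1.71×87.6 = 1998.1
Σ ṁᵢCp,ᵢ = 11.6×1.71 + 9.75×1.71 = 36.508
T_out = 1998.1 / 36.508 = 54.729 °C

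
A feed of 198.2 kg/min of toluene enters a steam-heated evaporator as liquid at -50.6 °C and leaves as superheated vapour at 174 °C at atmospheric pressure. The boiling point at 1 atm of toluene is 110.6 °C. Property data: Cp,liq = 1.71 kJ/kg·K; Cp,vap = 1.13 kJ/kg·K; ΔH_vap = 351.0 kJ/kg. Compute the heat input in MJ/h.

liquid -50.6→110.6 °C: 275.65 kJ/kg
vaporisation at 110.6 °C: 351 kJ/kg
vapour 110.6→174 °C: 71.642 kJ/kg
Δh = 275.65 + 351 + 71.642 = 698.29 kJ/kg
Q = ṁ·Δh = 198.2 kg/min × 698.29 kJ/kg = 138400 kJ/min
|Q| = 2306.7 kW = 8304.1 MJ/h

Q = 8300 MJ/h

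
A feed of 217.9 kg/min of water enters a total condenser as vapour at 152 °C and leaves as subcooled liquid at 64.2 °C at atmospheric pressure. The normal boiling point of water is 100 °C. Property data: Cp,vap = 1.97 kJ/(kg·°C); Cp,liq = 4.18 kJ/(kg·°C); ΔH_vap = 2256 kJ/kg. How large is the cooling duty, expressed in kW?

Q_c = 9110 kW

vapour 152→100 °C: -102.44 kJ/kg
condensation at 100 °C: -2256 kJ/kg
liquid 100→64.2 °C: -149.64 kJ/kg
Δh = -102.44 + -2256 + -149.64 = -2508.1 kJ/kg
Q = ṁ·Δh = 217.9 kg/min × -2508.1 kJ/kg = -546510 kJ/min
|Q| = 9108.5 kW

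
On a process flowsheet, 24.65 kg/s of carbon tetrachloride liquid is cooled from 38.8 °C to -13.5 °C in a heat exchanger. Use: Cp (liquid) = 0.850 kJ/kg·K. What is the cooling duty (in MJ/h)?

Q_c = 3940 MJ/h

Q = ṁ·Cp·ΔT = 24.65 × 0.850 × (-13.5 − 38.8) = -1095.8 kJ/s
Cooling duty = 3944.9 MJ/h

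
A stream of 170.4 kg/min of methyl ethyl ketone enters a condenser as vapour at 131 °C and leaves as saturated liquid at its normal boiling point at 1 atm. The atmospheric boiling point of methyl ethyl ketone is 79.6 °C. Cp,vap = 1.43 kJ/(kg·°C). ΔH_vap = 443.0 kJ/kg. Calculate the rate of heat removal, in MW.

vapour 131→79.6 °C: -73.502 kJ/kg
condensation at 79.6 °C: -443 kJ/kg
Δh = -73.502 + -443 = -516.5 kJ/kg
Q = ṁ·Δh = 170.4 kg/min × -516.5 kJ/kg = -88012 kJ/min
|Q| = 1466.9 kW = 1.4669 MW

Q_c = 1.47 MW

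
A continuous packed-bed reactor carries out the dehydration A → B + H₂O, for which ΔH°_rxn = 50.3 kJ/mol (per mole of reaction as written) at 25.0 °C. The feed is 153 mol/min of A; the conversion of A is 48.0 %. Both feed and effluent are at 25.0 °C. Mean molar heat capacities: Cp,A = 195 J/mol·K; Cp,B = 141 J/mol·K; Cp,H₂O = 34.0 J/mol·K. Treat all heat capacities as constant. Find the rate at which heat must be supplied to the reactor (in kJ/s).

Extent of reaction ξ = 0.480 × 153 = 73.44 mol/min
Reaction term: ξ·ΔH°_rxn = 73.44 × 50.3 = 3694 kJ/min
Q = ΔH = 3694 kJ/min = 61.567 kW
Heat supplied = 61.567 kJ/s

Q_in = 61.6 kJ/s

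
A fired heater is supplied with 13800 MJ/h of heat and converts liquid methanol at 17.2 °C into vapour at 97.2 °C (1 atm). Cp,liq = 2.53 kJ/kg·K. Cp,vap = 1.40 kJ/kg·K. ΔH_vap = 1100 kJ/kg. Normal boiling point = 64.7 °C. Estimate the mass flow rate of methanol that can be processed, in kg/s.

ṁ = 3.03 kg/s

Δh = 2.53×(64.7−17.2) + 1100 + 1.40×(97.2−64.7) = 1265.7 kJ/kg
Q = 13800 MJ/h = 3833.3 kJ/s = 3833.3 kJ/s
ṁ = Q/Δh = 3833.3 / 1265.7 = 3.0287 kg/s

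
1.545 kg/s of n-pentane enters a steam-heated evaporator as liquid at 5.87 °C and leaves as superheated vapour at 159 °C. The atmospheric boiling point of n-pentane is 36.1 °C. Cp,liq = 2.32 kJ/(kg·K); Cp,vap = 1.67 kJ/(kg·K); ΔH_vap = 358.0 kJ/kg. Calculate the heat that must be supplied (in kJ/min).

liquid 5.87→36.1 °C: 70.134 kJ/kg
vaporisation at 36.1 °C: 358 kJ/kg
vapour 36.1→159 °C: 205.24 kJ/kg
Δh = 70.134 + 358 + 205.24 = 633.38 kJ/kg
Q = ṁ·Δh = 1.545 kg/s × 633.38 kJ/kg = 978.57 kJ/s
|Q| = 978.57 kW = 58714 kJ/min

Q = 58700 kJ/min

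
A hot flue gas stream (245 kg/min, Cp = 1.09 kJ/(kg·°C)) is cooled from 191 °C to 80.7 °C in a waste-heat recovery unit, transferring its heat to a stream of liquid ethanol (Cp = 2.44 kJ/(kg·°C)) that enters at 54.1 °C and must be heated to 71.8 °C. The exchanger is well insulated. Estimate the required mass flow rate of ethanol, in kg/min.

Heat released by hot stream: Q = 245 × 1.09 × (191 − 80.7) = 29456 kJ/min
Energy balance on cold side (adiabatic exchanger): Q = ṁ_c·Cp_c·(T_c,out − T_c,in)
ṁ_c = 29456 / [2.44 × (71.8 − 54.1)] = 682.03 kg/min

ṁ_c = 682 kg/min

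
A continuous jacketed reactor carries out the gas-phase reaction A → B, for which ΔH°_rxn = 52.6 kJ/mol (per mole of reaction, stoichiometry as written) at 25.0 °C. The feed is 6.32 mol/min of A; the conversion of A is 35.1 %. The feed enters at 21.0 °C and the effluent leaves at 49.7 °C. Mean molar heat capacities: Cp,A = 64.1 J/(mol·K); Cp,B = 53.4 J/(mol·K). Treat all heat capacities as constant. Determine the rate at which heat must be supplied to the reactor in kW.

Q_in = 2.13 kW

Extent of reaction ξ = 0.351 × 6.32 = 2.2183 mol/min
Reaction term: ξ·ΔH°_rxn = 2.2183 × 52.6 = 116.68 kJ/min
Sensible, feed 21.0→25 °C: 1.6204 kJ/min
Outlet flows (mol/min): A 4.1017, B 2.2183
Sensible, products 25→49.7 °C: 9.42 kJ/min
Q = ΔH = 127.72 kJ/min = 2.1287 kW
Heat supplied = 2.1287 kW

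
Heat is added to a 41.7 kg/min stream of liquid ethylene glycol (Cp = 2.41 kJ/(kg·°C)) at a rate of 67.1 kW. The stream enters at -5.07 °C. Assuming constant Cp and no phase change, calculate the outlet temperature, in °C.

Q = 67.1 kW = 4026 kJ/min
ΔT = Q/(ṁ·Cp) = 4026/(41.7×2.41) = 40.061 K
T_out = -5.07 + 40.061 = 34.991 °C

T_out = 35.0 °C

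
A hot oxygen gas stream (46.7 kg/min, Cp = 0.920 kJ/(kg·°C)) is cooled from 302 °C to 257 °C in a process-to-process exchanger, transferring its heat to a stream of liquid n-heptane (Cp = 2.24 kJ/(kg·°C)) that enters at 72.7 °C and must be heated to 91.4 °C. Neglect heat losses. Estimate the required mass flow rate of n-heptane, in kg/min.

Heat released by hot stream: Q = 46.7 × 0.920 × (302 − 257) = 1933.4 kJ/min
Energy balance on cold side (adiabatic exchanger): Q = ṁ_c·Cp_c·(T_c,out − T_c,in)
ṁ_c = 1933.4 / [2.24 × (91.4 − 72.7)] = 46.156 kg/min

ṁ_c = 46.2 kg/min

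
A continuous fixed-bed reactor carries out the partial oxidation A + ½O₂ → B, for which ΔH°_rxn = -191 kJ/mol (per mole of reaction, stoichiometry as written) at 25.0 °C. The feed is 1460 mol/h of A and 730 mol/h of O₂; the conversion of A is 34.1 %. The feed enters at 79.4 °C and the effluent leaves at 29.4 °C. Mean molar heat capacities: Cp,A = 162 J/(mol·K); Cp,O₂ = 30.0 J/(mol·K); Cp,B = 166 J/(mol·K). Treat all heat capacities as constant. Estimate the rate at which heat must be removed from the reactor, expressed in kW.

Extent of reaction ξ = 0.341 × 1460 = 497.86 mol/h
Reaction term: ξ·ΔH°_rxn = 497.86 × -191 = -95091 kJ/h
Sensible, feed 79.4→25 °C: -14058 kJ/h
Outlet flows (mol/h): A 962.14, O₂ 481.07, B 497.86
Sensible, products 25→29.4 °C: 1113 kJ/h
Q = ΔH = -108040 kJ/h = -30.01 kW
Heat removed = 30.01 kW

Q_out = 30.0 kW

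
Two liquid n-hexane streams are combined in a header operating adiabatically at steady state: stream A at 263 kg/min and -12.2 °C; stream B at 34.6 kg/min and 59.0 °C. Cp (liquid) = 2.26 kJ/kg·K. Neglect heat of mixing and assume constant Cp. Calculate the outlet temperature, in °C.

Adiabatic, steady state ⇒ Σ ṁᵢCp,ᵢ(T_out − Tᵢ) = 0
Σ ṁᵢCp,ᵢTᵢ = 263×2.26×-12.2 + 34.6×2.26×59.0 = -2637.9
Σ ṁᵢCp,ᵢ = 263×2.26 + 34.6×2.26 = 672.58
T_out = -2637.9 / 672.58 = -3.922 °C

T_out = -3.92 °C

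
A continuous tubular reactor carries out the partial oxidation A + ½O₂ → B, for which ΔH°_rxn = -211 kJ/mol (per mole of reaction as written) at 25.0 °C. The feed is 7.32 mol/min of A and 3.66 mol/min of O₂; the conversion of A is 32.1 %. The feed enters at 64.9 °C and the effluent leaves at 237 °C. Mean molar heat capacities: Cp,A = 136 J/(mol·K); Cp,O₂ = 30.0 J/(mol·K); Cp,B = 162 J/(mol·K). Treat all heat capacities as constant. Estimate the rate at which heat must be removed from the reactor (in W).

Extent of reaction ξ = 0.321 × 7.32 = 2.3497 mol/min
Reaction term: ξ·ΔH°_rxn = 2.3497 × -211 = -495.79 kJ/min
Sensible, feed 64.9→25 °C: -44.102 kJ/min
Outlet flows (mol/min): A 4.9703, O₂ 2.4851, B 2.3497
Sensible, products 25→237 °C: 239.81 kJ/min
Q = ΔH = -300.09 kJ/min = -5.0014 kW
Heat removed = 5001.4 W

Q_out = 5000 W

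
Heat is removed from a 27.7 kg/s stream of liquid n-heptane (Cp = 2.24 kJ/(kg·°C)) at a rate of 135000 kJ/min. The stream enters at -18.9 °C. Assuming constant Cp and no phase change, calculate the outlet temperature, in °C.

T_out = -55.2 °C

Q = 135000 kJ/min = 2250 kJ/s
ΔT = Q/(ṁ·Cp) = 2250/(27.7×2.24) = 36.262 K
T_out = -18.9 − 36.262 = -55.162 °C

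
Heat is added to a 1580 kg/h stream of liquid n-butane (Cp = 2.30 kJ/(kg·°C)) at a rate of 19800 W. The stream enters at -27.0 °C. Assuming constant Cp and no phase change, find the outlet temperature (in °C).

Q = 19800 W = 71280 kJ/h
ΔT = Q/(ṁ·Cp) = 71280/(1580×2.30) = 19.615 K
T_out = -27.0 + 19.615 = -7.3853 °C

T_out = -7.39 °C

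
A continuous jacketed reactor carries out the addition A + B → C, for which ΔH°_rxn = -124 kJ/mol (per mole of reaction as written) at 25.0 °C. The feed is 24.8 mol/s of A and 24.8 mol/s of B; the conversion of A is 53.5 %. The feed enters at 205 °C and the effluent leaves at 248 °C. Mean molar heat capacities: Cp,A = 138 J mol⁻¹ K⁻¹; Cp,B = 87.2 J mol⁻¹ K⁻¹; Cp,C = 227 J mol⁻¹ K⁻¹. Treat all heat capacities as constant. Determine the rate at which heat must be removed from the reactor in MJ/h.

Q_out = 5040 MJ/h

Extent of reaction ξ = 0.535 × 24.8 = 13.268 mol/s
Reaction term: ξ·ΔH°_rxn = 13.268 × -124 = -1645.2 kJ/s
Sensible, feed 205→25 °C: -1005.3 kJ/s
Outlet flows (mol/s): A 11.532, B 11.532, C 13.268
Sensible, products 25→248 °C: 1250.8 kJ/s
Q = ΔH = -1399.8 kJ/s = -1399.8 kW
Heat removed = 5039.1 MJ/h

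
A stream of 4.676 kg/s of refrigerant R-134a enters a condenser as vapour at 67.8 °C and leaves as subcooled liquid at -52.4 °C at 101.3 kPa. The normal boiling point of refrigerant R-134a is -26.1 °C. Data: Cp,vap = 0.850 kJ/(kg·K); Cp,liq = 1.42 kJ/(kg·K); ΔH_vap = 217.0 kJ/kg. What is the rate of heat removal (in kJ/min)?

Q_c = 93800 kJ/min

vapour 67.8→-26.1 °C: -79.815 kJ/kg
condensation at -26.1 °C: -217 kJ/kg
liquid -26.1→-52.4 °C: -37.346 kJ/kg
Δh = -79.815 + -217 + -37.346 = -334.16 kJ/kg
Q = ṁ·Δh = 4.676 kg/s × -334.16 kJ/kg = -1562.5 kJ/s
|Q| = 1562.5 kW = 93752 kJ/min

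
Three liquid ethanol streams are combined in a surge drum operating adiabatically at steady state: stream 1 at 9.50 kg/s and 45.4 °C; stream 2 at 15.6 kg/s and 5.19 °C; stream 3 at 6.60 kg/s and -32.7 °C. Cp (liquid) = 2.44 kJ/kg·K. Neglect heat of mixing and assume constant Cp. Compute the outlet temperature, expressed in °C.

Energy balance with Q = 0: Σ ṁᵢCp,ᵢ(T_out − Tᵢ) = 0
Σ ṁᵢCp,ᵢTᵢ = 9.50×2.44×45.4 + 15.6×2.44×5.19 + 6.60×2.44×-32.7 = 723.32
Σ ṁᵢCp,ᵢ = 9.50×2.44 + 15.6×2.44 + 6.60×2.44 = 77.348
T_out = 723.32 / 77.348 = 9.3515 °C

T_out = 9.35 °C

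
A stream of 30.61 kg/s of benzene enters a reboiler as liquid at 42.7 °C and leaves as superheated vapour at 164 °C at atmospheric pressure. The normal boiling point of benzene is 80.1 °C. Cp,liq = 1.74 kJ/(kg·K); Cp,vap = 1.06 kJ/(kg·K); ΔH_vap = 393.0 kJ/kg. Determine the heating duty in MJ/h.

liquid 42.7→80.1 °C: 65.076 kJ/kg
vaporisation at 80.1 °C: 393 kJ/kg
vapour 80.1→164 °C: 88.934 kJ/kg
Δh = 65.076 + 393 + 88.934 = 547.01 kJ/kg
Q = ṁ·Δh = 30.61 kg/s × 547.01 kJ/kg = 16744 kJ/s
|Q| = 16744 kW = 60278 MJ/h

Q = 60300 MJ/h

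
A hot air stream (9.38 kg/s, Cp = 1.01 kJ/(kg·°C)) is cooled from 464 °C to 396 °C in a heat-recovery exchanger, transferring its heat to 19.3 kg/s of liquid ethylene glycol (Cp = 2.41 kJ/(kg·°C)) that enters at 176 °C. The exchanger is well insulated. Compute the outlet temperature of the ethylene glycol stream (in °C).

T_c,out = 190 °C

Heat released by hot stream: Q = 9.38 × 1.01 × (464 − 396) = 644.22 kJ/s
Energy balance on cold side (adiabatic exchanger): Q = ṁ_c·Cp_c·(T_c,out − T_c,in)
T_c,out = 176 + 644.22/(19.3 × 2.41) = 189.85 °C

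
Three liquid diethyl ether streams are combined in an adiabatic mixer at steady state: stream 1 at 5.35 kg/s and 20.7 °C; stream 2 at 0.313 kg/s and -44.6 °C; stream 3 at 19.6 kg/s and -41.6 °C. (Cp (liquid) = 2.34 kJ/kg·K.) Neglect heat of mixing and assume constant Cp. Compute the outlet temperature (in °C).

Energy balance with Q = 0: Σ ṁᵢCp,ᵢ(T_out − Tᵢ) = 0
T_out = Σ ṁᵢCp,ᵢTᵢ / Σ ṁᵢCp,ᵢ
      = -1681.5 / 59.115 = -28.444 °C

T_out = -28.4 °C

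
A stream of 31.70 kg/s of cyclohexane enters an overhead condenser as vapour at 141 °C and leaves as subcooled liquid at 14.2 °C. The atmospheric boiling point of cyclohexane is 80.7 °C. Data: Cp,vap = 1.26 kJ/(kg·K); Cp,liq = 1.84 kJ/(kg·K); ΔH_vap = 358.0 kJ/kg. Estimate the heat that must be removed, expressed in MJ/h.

Q_c = 63500 MJ/h

vapour 141→80.7 °C: -75.978 kJ/kg
condensation at 80.7 °C: -358 kJ/kg
liquid 80.7→14.2 °C: -122.36 kJ/kg
Δh = -75.978 + -358 + -122.36 = -556.34 kJ/kg
Q = ṁ·Δh = 31.70 kg/s × -556.34 kJ/kg = -17636 kJ/s
|Q| = 17636 kW = 63489 MJ/h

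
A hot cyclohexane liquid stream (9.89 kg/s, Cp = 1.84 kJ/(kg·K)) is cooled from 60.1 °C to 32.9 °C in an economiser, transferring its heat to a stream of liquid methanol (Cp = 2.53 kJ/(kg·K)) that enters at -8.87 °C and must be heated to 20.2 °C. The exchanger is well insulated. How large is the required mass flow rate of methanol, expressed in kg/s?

ṁ_c = 6.73 kg/s

Heat released by hot stream: Q = 9.89 × 1.84 × (60.1 − 32.9) = 494.97 kJ/s
Energy balance on cold side (adiabatic exchanger): Q = ṁ_c·Cp_c·(T_c,out − T_c,in)
ṁ_c = 494.97 / [2.53 × (20.2 − -8.87)] = 6.73 kg/s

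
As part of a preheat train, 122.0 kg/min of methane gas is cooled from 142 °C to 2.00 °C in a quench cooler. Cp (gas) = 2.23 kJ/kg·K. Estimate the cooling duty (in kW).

Q_c = 635 kW

Q = ṁ·Cp·ΔT = 122.0 × 2.23 × (2.00 − 142) = -38088 kJ/min
Converting: 38088 / 60 s = 634.81 kW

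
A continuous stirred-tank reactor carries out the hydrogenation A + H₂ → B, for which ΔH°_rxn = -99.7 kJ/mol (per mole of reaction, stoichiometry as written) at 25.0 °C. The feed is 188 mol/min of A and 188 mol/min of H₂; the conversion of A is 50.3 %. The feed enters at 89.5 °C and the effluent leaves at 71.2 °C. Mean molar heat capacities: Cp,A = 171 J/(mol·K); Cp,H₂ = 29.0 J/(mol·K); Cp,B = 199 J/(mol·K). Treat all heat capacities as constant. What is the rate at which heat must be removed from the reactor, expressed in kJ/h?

Q_out = 607000 kJ/h

Extent of reaction ξ = 0.503 × 188 = 94.564 mol/min
Reaction term: ξ·ΔH°_rxn = 94.564 × -99.7 = -9428 kJ/min
Sensible, feed 89.5→25 °C: -2425.2 kJ/min
Outlet flows (mol/min): A 93.436, H₂ 93.436, B 94.564
Sensible, products 25→71.2 °C: 1732.8 kJ/min
Q = ΔH = -10120 kJ/min = -168.67 kW
Heat removed = 607230 kJ/h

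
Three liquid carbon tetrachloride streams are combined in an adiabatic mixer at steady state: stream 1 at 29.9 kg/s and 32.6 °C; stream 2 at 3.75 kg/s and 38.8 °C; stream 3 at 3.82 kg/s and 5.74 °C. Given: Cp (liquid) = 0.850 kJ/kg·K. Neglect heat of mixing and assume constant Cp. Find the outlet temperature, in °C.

T_out = 30.5 °C

No heat crosses the boundary, so H_out = H_in.
Σ ṁᵢCp,ᵢTᵢ = 29.9×0.850×32.6 + 3.75×0.850×38.8 + 3.82×0.850×5.74 = 970.84
Σ ṁᵢCp,ᵢ = 29.9×0.850 + 3.75×0.850 + 3.82×0.850 = 31.849
T_out = 970.84 / 31.849 = 30.482 °C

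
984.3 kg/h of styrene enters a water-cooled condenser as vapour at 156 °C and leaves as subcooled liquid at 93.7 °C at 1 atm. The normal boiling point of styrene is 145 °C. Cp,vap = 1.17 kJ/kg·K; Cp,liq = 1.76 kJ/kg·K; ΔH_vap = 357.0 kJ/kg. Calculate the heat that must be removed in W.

Q_c = 126000 W

vapour 156→145 °C: -12.87 kJ/kg
condensation at 145 °C: -357 kJ/kg
liquid 145→93.7 °C: -90.288 kJ/kg
Δh = -12.87 + -357 + -90.288 = -460.16 kJ/kg
Q = ṁ·Δh = 984.3 kg/h × -460.16 kJ/kg = -452930 kJ/h
|Q| = 125.81 kW = 125810 W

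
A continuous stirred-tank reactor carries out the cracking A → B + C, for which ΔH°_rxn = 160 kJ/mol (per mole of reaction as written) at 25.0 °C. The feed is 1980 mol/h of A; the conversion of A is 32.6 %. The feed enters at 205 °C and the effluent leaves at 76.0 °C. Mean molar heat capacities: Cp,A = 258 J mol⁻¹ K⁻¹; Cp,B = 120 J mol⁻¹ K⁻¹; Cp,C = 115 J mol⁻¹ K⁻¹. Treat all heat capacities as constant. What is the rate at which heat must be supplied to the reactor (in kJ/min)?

Q_in = 610 kJ/min

Extent of reaction ξ = 0.326 × 1980 = 645.48 mol/h
Reaction term: ξ·ΔH°_rxn = 645.48 × 160 = 103280 kJ/h
Sensible, feed 205→25 °C: -91951 kJ/h
Outlet flows (mol/h): A 1334.5, B 645.48, C 645.48
Sensible, products 25→76.0 °C: 25296 kJ/h
Q = ΔH = 36621 kJ/h = 10.173 kW
Heat supplied = 610.35 kJ/min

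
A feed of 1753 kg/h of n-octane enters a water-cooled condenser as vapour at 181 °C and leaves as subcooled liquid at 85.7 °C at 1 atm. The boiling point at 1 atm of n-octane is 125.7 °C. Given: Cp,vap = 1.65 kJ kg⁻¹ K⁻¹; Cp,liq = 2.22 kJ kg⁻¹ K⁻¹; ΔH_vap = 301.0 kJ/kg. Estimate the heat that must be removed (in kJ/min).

vapour 181→125.7 °C: -91.245 kJ/kg
condensation at 125.7 °C: -301 kJ/kg
liquid 125.7→85.7 °C: -88.8 kJ/kg
Δh = -91.245 + -301 + -88.8 = -481.05 kJ/kg
Q = ṁ·Δh = 1753 kg/h × -481.05 kJ/kg = -843270 kJ/h
|Q| = 234.24 kW = 14055 kJ/min

Q_c = 14100 kJ/min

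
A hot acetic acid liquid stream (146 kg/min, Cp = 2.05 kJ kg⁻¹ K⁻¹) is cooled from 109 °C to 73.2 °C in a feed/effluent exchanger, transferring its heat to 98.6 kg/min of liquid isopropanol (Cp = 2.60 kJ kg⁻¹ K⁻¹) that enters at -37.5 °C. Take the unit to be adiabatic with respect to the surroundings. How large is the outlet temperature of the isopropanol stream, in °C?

T_c,out = 4.30 °C

Heat released by hot stream: Q = 146 × 2.05 × (109 − 73.2) = 10715 kJ/min
Energy balance on cold side (adiabatic exchanger): Q = ṁ_c·Cp_c·(T_c,out − T_c,in)
T_c,out = -37.5 + 10715/(98.6 × 2.60) = 4.2965 °C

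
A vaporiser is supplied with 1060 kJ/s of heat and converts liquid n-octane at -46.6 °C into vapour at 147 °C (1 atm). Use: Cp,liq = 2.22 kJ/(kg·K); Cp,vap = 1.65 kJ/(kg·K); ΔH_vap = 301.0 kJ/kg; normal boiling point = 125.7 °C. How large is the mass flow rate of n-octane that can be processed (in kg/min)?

Δh = 2.22×(125.7−-46.6) + 301.0 + 1.65×(147−125.7) = 718.65 kJ/kg
Q = 1060 kJ/s = 1060 kJ/s = 63600 kJ/min
ṁ = Q/Δh = 63600 / 718.65 = 88.499 kg/min

ṁ = 88.5 kg/min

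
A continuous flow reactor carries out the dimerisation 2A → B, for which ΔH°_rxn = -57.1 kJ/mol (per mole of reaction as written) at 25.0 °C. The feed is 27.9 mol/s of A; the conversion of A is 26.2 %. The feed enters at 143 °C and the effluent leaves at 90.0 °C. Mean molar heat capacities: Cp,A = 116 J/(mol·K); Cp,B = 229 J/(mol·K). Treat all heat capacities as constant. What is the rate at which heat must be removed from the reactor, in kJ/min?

Extent of reaction ξ = 0.262 × 27.9 / 2 = 3.6549 mol/s
Reaction term: ξ·ΔH°_rxn = 3.6549 × -57.1 = -208.69 kJ/s
Sensible, feed 143→25 °C: -381.9 kJ/s
Outlet flows (mol/s): A 20.59, B 3.6549
Sensible, products 25→90.0 °C: 209.65 kJ/s
Q = ΔH = -380.94 kJ/s = -380.94 kW
Heat removed = 22856 kJ/min

Q_out = 22900 kJ/min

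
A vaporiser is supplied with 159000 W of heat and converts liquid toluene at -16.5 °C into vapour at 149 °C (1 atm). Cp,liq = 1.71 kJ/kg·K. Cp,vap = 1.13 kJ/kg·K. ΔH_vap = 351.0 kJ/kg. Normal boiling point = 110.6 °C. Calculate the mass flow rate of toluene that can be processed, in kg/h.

Δh = 1.71×(110.6−-16.5) + 351.0 + 1.13×(149−110.6) = 611.73 kJ/kg
Q = 159000 W = 159 kJ/s = 572400 kJ/h
ṁ = Q/Δh = 572400 / 611.73 = 935.7 kg/h

ṁ = 936 kg/h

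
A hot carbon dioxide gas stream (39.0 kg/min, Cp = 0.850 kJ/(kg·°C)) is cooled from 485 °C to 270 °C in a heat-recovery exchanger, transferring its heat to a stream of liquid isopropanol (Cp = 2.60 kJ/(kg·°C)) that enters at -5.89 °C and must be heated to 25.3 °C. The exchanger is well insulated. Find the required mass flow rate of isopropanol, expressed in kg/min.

Heat released by hot stream: Q = 39.0 × 0.850 × (485 − 270) = 7127.2 kJ/min
Energy balance on cold side (adiabatic exchanger): Q = ṁ_c·Cp_c·(T_c,out − T_c,in)
ṁ_c = 7127.2 / [2.60 × (25.3 − -5.89)] = 87.889 kg/min

ṁ_c = 87.9 kg/min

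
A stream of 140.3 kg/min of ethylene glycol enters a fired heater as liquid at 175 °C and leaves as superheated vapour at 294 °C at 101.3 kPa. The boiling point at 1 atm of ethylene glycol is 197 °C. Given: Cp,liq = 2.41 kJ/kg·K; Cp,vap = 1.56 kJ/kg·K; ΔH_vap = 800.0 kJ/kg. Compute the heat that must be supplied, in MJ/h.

liquid 175→197 °C: 53.02 kJ/kg
vaporisation at 197 °C: 800 kJ/kg
vapour 197→294 °C: 151.32 kJ/kg
Δh = 53.02 + 800 + 151.32 = 1004.3 kJ/kg
Q = ṁ·Δh = 140.3 kg/min × 1004.3 kJ/kg = 140910 kJ/min
|Q| = 2348.5 kW = 8454.5 MJ/h

Q = 8450 MJ/h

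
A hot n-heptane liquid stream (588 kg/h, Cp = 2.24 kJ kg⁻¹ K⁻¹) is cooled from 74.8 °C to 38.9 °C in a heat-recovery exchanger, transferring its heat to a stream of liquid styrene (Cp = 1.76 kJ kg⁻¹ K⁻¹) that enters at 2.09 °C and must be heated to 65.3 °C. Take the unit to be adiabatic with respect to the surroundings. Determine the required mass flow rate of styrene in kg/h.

Heat released by hot stream: Q = 588 × 2.24 × (74.8 − 38.9) = 47285 kJ/h
Energy balance on cold side (adiabatic exchanger): Q = ṁ_c·Cp_c·(T_c,out − T_c,in)
ṁ_c = 47285 / [1.76 × (65.3 − 2.09)] = 425.03 kg/h

ṁ_c = 425 kg/h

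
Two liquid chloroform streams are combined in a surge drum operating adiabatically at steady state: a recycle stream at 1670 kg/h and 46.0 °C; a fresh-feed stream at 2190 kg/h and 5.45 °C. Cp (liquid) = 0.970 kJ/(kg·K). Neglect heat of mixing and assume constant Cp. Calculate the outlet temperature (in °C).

T_out = 23.0 °C

Energy balance with Q = 0: Σ ṁᵢCp,ᵢ(T_out − Tᵢ) = 0
T_out = Σ ṁᵢCp,ᵢTᵢ / Σ ṁᵢCp,ᵢ
      = 86093 / 3744.2 = 22.994 °C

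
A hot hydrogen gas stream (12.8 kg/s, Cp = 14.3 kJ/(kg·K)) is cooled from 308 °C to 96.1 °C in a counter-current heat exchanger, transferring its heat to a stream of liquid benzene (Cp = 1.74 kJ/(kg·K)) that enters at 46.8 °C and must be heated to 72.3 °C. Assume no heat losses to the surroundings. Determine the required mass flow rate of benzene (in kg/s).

Heat released by hot stream: Q = 12.8 × 14.3 × (308 − 96.1) = 38786 kJ/s
Energy balance on cold side (adiabatic exchanger): Q = ṁ_c·Cp_c·(T_c,out − T_c,in)
ṁ_c = 38786 / [1.74 × (72.3 − 46.8)] = 874.15 kg/s

ṁ_c = 874 kg/s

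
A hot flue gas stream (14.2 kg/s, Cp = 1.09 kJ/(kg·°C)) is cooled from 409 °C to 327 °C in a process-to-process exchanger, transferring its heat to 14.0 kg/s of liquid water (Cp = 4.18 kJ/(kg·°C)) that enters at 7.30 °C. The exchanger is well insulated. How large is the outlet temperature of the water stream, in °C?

Heat released by hot stream: Q = 14.2 × 1.09 × (409 − 327) = 1269.2 kJ/s
Energy balance on cold side (adiabatic exchanger): Q = ṁ_c·Cp_c·(T_c,out − T_c,in)
T_c,out = 7.30 + 1269.2/(14.0 × 4.18) = 28.988 °C

T_c,out = 29.0 °C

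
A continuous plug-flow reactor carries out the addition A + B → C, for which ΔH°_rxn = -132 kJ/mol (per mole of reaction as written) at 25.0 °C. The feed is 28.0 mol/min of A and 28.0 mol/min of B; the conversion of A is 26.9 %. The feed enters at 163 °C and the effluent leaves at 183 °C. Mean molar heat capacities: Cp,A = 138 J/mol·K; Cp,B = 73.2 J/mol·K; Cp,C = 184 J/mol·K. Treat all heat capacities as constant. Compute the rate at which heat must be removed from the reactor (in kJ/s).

Q_out = 15.1 kJ/s

Extent of reaction ξ = 0.269 × 28.0 = 7.532 mol/min
Reaction term: ξ·ΔH°_rxn = 7.532 × -132 = -994.22 kJ/min
Sensible, feed 163→25 °C: -816.08 kJ/min
Outlet flows (mol/min): A 20.468, B 20.468, C 7.532
Sensible, products 25→183 °C: 901.98 kJ/min
Q = ΔH = -908.32 kJ/min = -15.139 kW
Heat removed = 15.139 kJ/s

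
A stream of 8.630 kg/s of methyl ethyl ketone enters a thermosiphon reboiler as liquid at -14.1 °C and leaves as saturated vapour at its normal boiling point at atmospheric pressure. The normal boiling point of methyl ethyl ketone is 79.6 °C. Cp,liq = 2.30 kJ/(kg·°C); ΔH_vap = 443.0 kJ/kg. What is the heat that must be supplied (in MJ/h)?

Q = 20500 MJ/h

liquid -14.1→79.6 °C: 215.51 kJ/kg
vaporisation at 79.6 °C: 443 kJ/kg
Δh = 215.51 + 443 = 658.51 kJ/kg
Q = ṁ·Δh = 8.630 kg/s × 658.51 kJ/kg = 5682.9 kJ/s
|Q| = 5682.9 kW = 20459 MJ/h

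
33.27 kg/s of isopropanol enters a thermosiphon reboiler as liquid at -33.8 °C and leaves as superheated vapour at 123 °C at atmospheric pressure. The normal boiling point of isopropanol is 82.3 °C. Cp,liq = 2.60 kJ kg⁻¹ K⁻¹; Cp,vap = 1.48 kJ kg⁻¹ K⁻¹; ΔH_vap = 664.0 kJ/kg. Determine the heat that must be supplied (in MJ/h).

liquid -33.8→82.3 °C: 301.86 kJ/kg
vaporisation at 82.3 °C: 664 kJ/kg
vapour 82.3→123 °C: 60.236 kJ/kg
Δh = 301.86 + 664 + 60.236 = 1026.1 kJ/kg
Q = ṁ·Δh = 33.27 kg/s × 1026.1 kJ/kg = 34138 kJ/s
|Q| = 34138 kW = 122900 MJ/h

Q = 123000 MJ/h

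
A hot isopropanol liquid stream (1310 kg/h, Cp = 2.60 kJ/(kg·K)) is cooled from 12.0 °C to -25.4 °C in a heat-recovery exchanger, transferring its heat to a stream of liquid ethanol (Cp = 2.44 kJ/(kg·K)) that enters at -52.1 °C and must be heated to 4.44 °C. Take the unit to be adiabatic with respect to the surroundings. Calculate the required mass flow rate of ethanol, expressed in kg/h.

Heat released by hot stream: Q = 1310 × 2.60 × (12.0 − -25.4) = 127380 kJ/h
Energy balance on cold side (adiabatic exchanger): Q = ṁ_c·Cp_c·(T_c,out − T_c,in)
ṁ_c = 127380 / [2.44 × (4.44 − -52.1)] = 923.36 kg/h

ṁ_c = 923 kg/h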